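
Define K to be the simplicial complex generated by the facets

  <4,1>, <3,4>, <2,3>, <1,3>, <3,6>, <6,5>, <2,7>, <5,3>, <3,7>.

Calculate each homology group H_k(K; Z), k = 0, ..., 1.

Fix the vertex order 1 < 2 < 3 < 4 < 5 < 6 < 7 and write every simplex with vertices in increasing order. Then dim K = 1 and the simplices of K are:

  0-simplices (7): [1], [2], [3], [4], [5], [6], [7]
  1-simplices (9): [1,3], [1,4], [2,3], [2,7], [3,4], [3,5], [3,6], [3,7], [5,6]

Hence C_0 ≅ Z^7, C_1 ≅ Z^9.

The boundary map ∂_1: C_1 → C_0 is given by ∂[p,q] = [q] − [p].
As a 7×9 matrix over Z this has rank 6, with invariant factors (1,1,1,1,1,1).

Reading off H_k = ker ∂_k / im ∂_{k+1}:

  H_0: rank C_0 − rank ∂_1 = 7 − 6 = 1, and the invariant factors of ∂_1 are all 1, so H_0 = Z.
  H_1: rank ker ∂_1 − rank ∂_2 = (9 − 6) − 0 = 3, and there is no ∂_2, so H_1 = Z^3.

H_0 ≅ Z,  H_1 ≅ Z^3.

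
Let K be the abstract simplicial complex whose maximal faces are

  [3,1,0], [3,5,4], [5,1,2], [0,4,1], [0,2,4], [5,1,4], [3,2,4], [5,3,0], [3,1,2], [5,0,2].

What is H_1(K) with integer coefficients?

Take the total order 0 < 1 < 2 < 3 < 4 < 5 on the vertex set. Then K (dimension 2) consists of the simplices:

  0-simplices (6): [0], [1], [2], [3], [4], [5]
  1-simplices (15): [0,1], [0,2], [0,3], [0,4], [0,5], [1,2], [1,3], [1,4], [1,5], [2,3], [2,4], [2,5], [3,4], [3,5], [4,5]
  2-simplices (10): [0,1,3], [0,1,4], [0,2,4], [0,2,5], [0,3,5], [1,2,3], [1,2,5], [1,4,5], [2,3,4], [3,4,5]

Hence C_0 ≅ Z^6, C_1 ≅ Z^15, C_2 ≅ Z^10.

The boundary map ∂_1: C_1 → C_0 sends each edge [p,q] (with p < q) to q − p. For instance
  ∂[1,3] = [3] − [1].
This gives a 6×15 integer matrix of rank 5; reducing to Smith normal form yields diagonal entries (1,1,1,1,1).

The boundary map ∂_2: C_2 → C_1 acts by ∂[p,q,r] = [q,r] − [p,r] + [p,q]. For instance
  ∂[3,4,5] = [4,5] − [3,5] + [3,4],
  ∂[1,4,5] = [4,5] − [1,5] + [1,4].
The resulting 15×10 matrix has rank 10, and its Smith normal form has invariant factors (1,1,1,1,1,1,1,1,1,2).

Now H_k = ker ∂_k / im ∂_{k+1}, so:

  H_1: rank ker ∂_1 − rank ∂_2 = (15 − 5) − 10 = 0, and ∂_2 has invariant factor 2 > 1, so H_1 = Z_2.

H_1 = Z_2.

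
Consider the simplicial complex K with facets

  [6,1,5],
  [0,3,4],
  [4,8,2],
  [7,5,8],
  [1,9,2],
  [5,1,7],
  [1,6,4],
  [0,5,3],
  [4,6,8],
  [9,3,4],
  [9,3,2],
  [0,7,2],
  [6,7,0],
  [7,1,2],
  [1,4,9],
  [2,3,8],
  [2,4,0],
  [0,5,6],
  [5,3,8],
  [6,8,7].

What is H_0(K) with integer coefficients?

H_0 ≅ Z.

Fix the vertex order 0 < 1 < 2 < 3 < 4 < 5 < 6 < 7 < 8 < 9 and write every simplex with vertices in increasing order. Then dim K = 2 and the simplices of K are:

  0-simplices (10): [0], [1], [2], [3], [4], [5], [6], [7], [8], [9]
  1-simplices (30): (30 of them)
  2-simplices (20): (20 of them)

giving chain groups C_0 ≅ Z^10, C_1 ≅ Z^30, C_2 ≅ Z^20.

The boundary map ∂_1: C_1 → C_0 maps an edge to its endpoints' difference, ∂[p,q] = q − p. For instance
  ∂[2,7] = [7] − [2].
The 10×30 boundary matrix has rank 9 and Smith normal form diag(1,1,1,1,1,1,1,1,1).

The boundary map ∂_2: C_2 → C_1 maps a triangle to the signed sum of its edges. For instance
  ∂[1,2,7] = [2,7] − [1,7] + [1,2],
  ∂[1,4,6] = [4,6] − [1,6] + [1,4].
The resulting 30×20 matrix has rank 20, and its Smith normal form has invariant factors (1,1,1,1,1,1,1,1,1,1,1,1,1,1,1,1,1,1,1,2).

From H_k ≅ ker(∂_k) / im(∂_{k+1}) we obtain:

  H_0: rank C_0 − rank ∂_1 = 10 − 9 = 1, and the invariant factors of ∂_1 are all 1, so H_0 = Z.

(K is a triangulation of the Klein bottle.)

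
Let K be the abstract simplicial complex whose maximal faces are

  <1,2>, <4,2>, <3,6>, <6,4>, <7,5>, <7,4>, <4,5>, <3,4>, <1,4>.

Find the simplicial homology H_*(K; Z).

K has 7 vertices, 9 edges.
rank ∂_0 = 0, rank ∂_1 = 6 ⇒ b_0 = 7 − 0 − 6 = 1; all invariant factors of ∂_1 are 1 so no torsion. So H_0 = Z.
rank ∂_1 = 6, rank ∂_2 = 0 ⇒ b_1 = 9 − 6 − 0 = 3. So H_1 = Z^3.

H_0 ≅ Z,  H_1 ≅ Z^3.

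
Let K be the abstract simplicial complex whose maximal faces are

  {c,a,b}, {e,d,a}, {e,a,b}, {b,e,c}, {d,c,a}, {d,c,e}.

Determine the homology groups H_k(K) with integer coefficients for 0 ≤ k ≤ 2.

H_0 = Z,  H_1 = 0,  H_2 = Z.

We work with the vertex ordering a < b < c < d < e. The simplices of K, each written with vertices in increasing order, are:

  0-simplices (5): a, b, c, d, e
  1-simplices (9): ab, ac, ad, ae, bc, be, cd, ce, de
  2-simplices (6): abc, abe, acd, ade, bce, cde

Hence C_0 ≅ Z^5, C_1 ≅ Z^9, C_2 ≅ Z^6.

Boundary ∂_1: C_1 → C_0 is given by ∂[p,q] = [q] − [p]. For instance
  ∂ce = e − c.
This gives a 5×9 integer matrix of rank 4; reducing to Smith normal form yields diagonal entries (1,1,1,1).

Boundary ∂_2: C_2 → C_1 acts by ∂[p,q,r] = [q,r] − [p,r] + [p,q]. For instance
  ∂ade = de − ae + ad,
  ∂bce = ce − be + bc.
The resulting 9×6 matrix has rank 5, and its Smith normal form has invariant factors (1,1,1,1,1).

Now H_k = ker ∂_k / im ∂_{k+1}, so:

  H_0: rank C_0 − rank ∂_1 = 5 − 4 = 1, and the invariant factors of ∂_1 are all 1, so H_0 = Z.
  H_1: rank ker ∂_1 − rank ∂_2 = (9 − 4) − 5 = 0, and the invariant factors of ∂_2 are all 1, so H_1 = 0.
  H_2: rank ker ∂_2 − rank ∂_3 = (6 − 5) − 0 = 1, and there is no ∂_3, so H_2 = Z.

As a check, the Euler characteristic is 5 − 9 + 6 = 2, which agrees with 1 − 0 + 1 = 2.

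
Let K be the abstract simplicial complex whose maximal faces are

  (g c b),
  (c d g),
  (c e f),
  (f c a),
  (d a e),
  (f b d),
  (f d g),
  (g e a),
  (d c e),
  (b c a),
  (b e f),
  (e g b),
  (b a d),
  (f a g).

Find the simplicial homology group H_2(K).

H_2 = Z.

K has 7 vertices, 21 edges, 14 triangles.
rank ∂_2 = 13, rank ∂_3 = 0 ⇒ b_2 = 14 − 13 − 0 = 1. So H_2 = Z.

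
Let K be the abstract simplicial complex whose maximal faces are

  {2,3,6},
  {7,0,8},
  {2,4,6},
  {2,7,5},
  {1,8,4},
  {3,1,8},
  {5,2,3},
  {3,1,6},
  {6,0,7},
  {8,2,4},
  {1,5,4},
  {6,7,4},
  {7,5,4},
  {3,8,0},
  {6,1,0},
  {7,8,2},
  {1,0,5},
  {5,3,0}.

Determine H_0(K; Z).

H_0 ≅ Z.

We work with the vertex ordering 0 < 1 < 2 < 3 < 4 < 5 < 6 < 7 < 8. The simplices of K, each written with vertices in increasing order, are:

  0-simplices (9): [0], [1], [2], [3], [4], [5], [6], [7], [8]
  1-simplices (27): (27 of them)
  2-simplices (18): [0,1,5], [0,1,6], [0,3,5], [0,3,8], [0,6,7], [0,7,8], [1,3,6], [1,3,8], [1,4,5], [1,4,8], [2,3,5], [2,3,6], [2,4,6], [2,4,8], [2,5,7], [2,7,8], [4,5,7], [4,6,7]

giving chain groups C_0 ≅ Z^9, C_1 ≅ Z^27, C_2 ≅ Z^18.

∂_1: C_1 → C_0 is given by ∂[p,q] = [q] − [p].
The resulting 9×27 matrix has rank 8, and its Smith normal form has invariant factors (1,1,1,1,1,1,1,1).

Boundary ∂_2: C_2 → C_1 maps a triangle to the signed sum of its edges. For instance
  ∂[2,3,6] = [3,6] − [2,6] + [2,3],
  ∂[1,3,8] = [3,8] − [1,8] + [1,3].
The 27×18 boundary matrix has rank 18 and Smith normal form diag(1,1,1,1,1,1,1,1,1,1,1,1,1,1,1,1,1,2).

Now H_k = ker ∂_k / im ∂_{k+1}, so:

  H_0: rank C_0 − rank ∂_1 = 9 − 8 = 1, and the invariant factors of ∂_1 are all 1, so H_0 = Z.

(K is a triangulation of the Klein bottle.)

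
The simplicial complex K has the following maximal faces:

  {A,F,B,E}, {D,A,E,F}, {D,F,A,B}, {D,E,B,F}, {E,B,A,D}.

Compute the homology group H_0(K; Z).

H_0 = Z.

Fix the vertex order A < B < D < E < F and write every simplex with vertices in increasing order. Then dim K = 3 and the simplices of K are:

  0-simplices (5): A, B, D, E, F
  1-simplices (10): AB, AD, AE, AF, BD, BE, BF, DE, DF, EF
  2-simplices (10): ABD, ABE, ABF, ADE, ADF, AEF, BDE, BDF, BEF, DEF
  3-simplices (5): ABDE, ABDF, ABEF, ADEF, BDEF

giving chain groups C_0 ≅ Z^5, C_1 ≅ Z^10, C_2 ≅ Z^10, C_3 ≅ Z^5.

The boundary map ∂_1: C_1 → C_0 is given by ∂[p,q] = [q] − [p].
The 5×10 boundary matrix has rank 4 and Smith normal form diag(1,1,1,1).

The boundary map ∂_2: C_2 → C_1 maps a triangle to the signed sum of its edges. For instance
  ∂AEF = EF − AF + AE,
  ∂ABD = BD − AD + AB.
This gives a 10×10 integer matrix of rank 6; reducing to Smith normal form yields diagonal entries (1,1,1,1,1,1).

∂_3: C_3 → C_2 sends each 3-simplex σ to the alternating sum Σ_i (−1)^i (σ with its i-th vertex removed). For instance
  ∂BDEF = DEF − BEF + BDF − BDE,
  ∂ADEF = DEF − AEF + ADF − ADE.
The 10×5 boundary matrix has rank 4 and Smith normal form diag(1,1,1,1).

Reading off H_k = ker ∂_k / im ∂_{k+1}:

  H_0: rank C_0 − rank ∂_1 = 5 − 4 = 1, and the invariant factors of ∂_1 are all 1, so H_0 = Z.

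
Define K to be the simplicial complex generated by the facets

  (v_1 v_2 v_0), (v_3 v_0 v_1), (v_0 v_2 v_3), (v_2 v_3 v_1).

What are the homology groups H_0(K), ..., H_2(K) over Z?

K has 4 vertices, 6 edges, 4 triangles.
rank ∂_0 = 0, rank ∂_1 = 3 ⇒ b_0 = 4 − 0 − 3 = 1; all invariant factors of ∂_1 are 1 so no torsion. So H_0 = Z.
rank ∂_1 = 3, rank ∂_2 = 3 ⇒ b_1 = 6 − 3 − 3 = 0; all invariant factors of ∂_2 are 1 so no torsion. So H_1 = 0.
rank ∂_2 = 3, rank ∂_3 = 0 ⇒ b_2 = 4 − 3 − 0 = 1. So H_2 = Z.

H_0 = Z,  H_1 = 0,  H_2 = Z.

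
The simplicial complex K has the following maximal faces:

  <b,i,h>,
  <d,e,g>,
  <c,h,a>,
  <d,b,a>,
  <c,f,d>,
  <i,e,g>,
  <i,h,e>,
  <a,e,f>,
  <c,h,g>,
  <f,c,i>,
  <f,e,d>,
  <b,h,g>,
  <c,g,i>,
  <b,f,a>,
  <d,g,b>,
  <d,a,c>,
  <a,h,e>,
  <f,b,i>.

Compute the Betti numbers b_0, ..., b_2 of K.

b_0 = 1, b_1 = 1, b_2 = 0.

K has 9 vertices, 27 edges, 18 triangles.
rank ∂_0 = 0, rank ∂_1 = 8 ⇒ b_0 = 9 − 0 − 8 = 1; all invariant factors of ∂_1 are 1 so no torsion. So H_0 ≅ Z.
rank ∂_1 = 8, rank ∂_2 = 18 ⇒ b_1 = 27 − 8 − 18 = 1; ∂_2 has invariant factor(s) [2] giving torsion. So H_1 ≅ Z ⊕ Z/2.
rank ∂_2 = 18, rank ∂_3 = 0 ⇒ b_2 = 18 − 18 − 0 = 0. So H_2 ≅ 0.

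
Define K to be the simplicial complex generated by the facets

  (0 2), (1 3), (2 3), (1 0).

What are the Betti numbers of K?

We work with the vertex ordering 0 < 1 < 2 < 3. The simplices of K, each written with vertices in increasing order, are:

  0-simplices (4): [0], [1], [2], [3]
  1-simplices (4): [0,1], [0,2], [1,3], [2,3]

giving chain groups C_0 ≅ Z^4, C_1 ≅ Z^4.

Boundary ∂_1: C_1 → C_0 is given by ∂[p,q] = [q] − [p]. For instance
  ∂[1,3] = [3] − [1].
This gives a 4×4 integer matrix of rank 3; reducing to Smith normal form yields diagonal entries (1,1,1).

Reading off H_k = ker ∂_k / im ∂_{k+1}:

  H_0: rank C_0 − rank ∂_1 = 4 − 3 = 1, and the invariant factors of ∂_1 are all 1, so H_0 = Z.
  H_1: rank ker ∂_1 − rank ∂_2 = (4 − 3) − 0 = 1, and there is no ∂_2, so H_1 = Z.

As a check, the Euler characteristic is 4 − 4 = 0, which agrees with 1 − 1 = 0.

Hence the Betti numbers are b_0 = 1, b_1 = 1.

b_0 = 1, b_1 = 1.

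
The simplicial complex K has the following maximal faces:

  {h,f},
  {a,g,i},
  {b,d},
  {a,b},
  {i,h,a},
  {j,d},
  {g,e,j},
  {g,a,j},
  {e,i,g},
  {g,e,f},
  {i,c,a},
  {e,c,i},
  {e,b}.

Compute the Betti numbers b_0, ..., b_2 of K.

We work with the vertex ordering a < b < c < d < e < f < g < h < i < j. The simplices of K, each written with vertices in increasing order, are:

  0-simplices (10): a, b, c, d, e, f, g, h, i, j
  1-simplices (20): ab, ac, ag, ah, ai, aj, bd, be, ce, ci, dj, ef, eg, ei, ej, fg, fh, gi, gj, hi
  2-simplices (8): aci, agi, agj, ahi, cei, efg, egi, egj

giving chain groups C_0 ≅ Z^10, C_1 ≅ Z^20, C_2 ≅ Z^8.

The boundary map ∂_1: C_1 → C_0 is given by ∂[p,q] = [q] − [p].
The resulting 10×20 matrix has rank 9, and its Smith normal form has invariant factors (1,1,1,1,1,1,1,1,1).

∂_2: C_2 → C_1 acts by ∂[p,q,r] = [q,r] − [p,r] + [p,q]. For instance
  ∂cei = ei − ci + ce,
  ∂efg = fg − eg + ef.
As a 20×8 matrix over Z this has rank 8, with invariant factors (1,1,1,1,1,1,1,1).

Reading off H_k = ker ∂_k / im ∂_{k+1}:

  H_0: rank C_0 − rank ∂_1 = 10 − 9 = 1, and the invariant factors of ∂_1 are all 1, so H_0 ≅ Z.
  H_1: rank ker ∂_1 − rank ∂_2 = (20 − 9) − 8 = 3, and the invariant factors of ∂_2 are all 1, so H_1 ≅ Z^3.
  H_2: rank ker ∂_2 − rank ∂_3 = (8 − 8) − 0 = 0, and there is no ∂_3, so H_2 ≅ 0.

Hence the Betti numbers are b_0 = 1, b_1 = 3, b_2 = 0.

b_0 = 1, b_1 = 3, b_2 = 0.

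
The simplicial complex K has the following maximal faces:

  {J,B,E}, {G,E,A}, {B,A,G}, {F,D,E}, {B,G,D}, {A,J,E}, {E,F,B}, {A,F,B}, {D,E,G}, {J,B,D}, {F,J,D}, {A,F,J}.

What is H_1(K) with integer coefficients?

Order the vertices as A < B < D < E < F < G < J. Listing each simplex with vertices in this order, K has dimension 2 with simplices:

  0-simplices (7): A, B, D, E, F, G, J
  1-simplices (18): AB, AE, AF, AG, AJ, BD, BE, BF, BG, BJ, DE, DF, DG, DJ, EF, EG, EJ, FJ
  2-simplices (12): ABF, ABG, AEG, AEJ, AFJ, BDG, BDJ, BEF, BEJ, DEF, DEG, DFJ

giving chain groups C_0 ≅ Z^7, C_1 ≅ Z^18, C_2 ≅ Z^12.

The boundary map ∂_1: C_1 → C_0 sends each edge [p,q] (with p < q) to q − p. For instance
  ∂FJ = J − F.
The 7×18 boundary matrix has rank 6 and Smith normal form diag(1,1,1,1,1,1).

The boundary map ∂_2: C_2 → C_1 acts by ∂[p,q,r] = [q,r] − [p,r] + [p,q]. For instance
  ∂ABG = BG − AG + AB,
  ∂DEF = EF − DF + DE.
The 18×12 boundary matrix has rank 12 and Smith normal form diag(1,1,1,1,1,1,1,1,1,1,1,2).

Computing H_k = (kernel of ∂_k) / (image of ∂_{k+1}):

  H_1: rank ker ∂_1 − rank ∂_2 = (18 − 6) − 12 = 0, and ∂_2 has invariant factor 2 > 1, so H_1 = Z_2.

(K is a triangulation of the real projective plane RP^2.)

H_1 ≅ Z_2.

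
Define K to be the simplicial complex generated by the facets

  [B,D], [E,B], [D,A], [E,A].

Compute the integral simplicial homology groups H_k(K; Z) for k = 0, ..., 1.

H_0 = Z,  H_1 = Z.

We work with the vertex ordering A < B < D < E. The simplices of K, each written with vertices in increasing order, are:

  0-simplices (4): A, B, D, E
  1-simplices (4): AD, AE, BD, BE

so the chain groups are C_0 ≅ Z^4, C_1 ≅ Z^4.

The boundary map ∂_1: C_1 → C_0 is given by ∂[p,q] = [q] − [p].
This gives a 4×4 integer matrix of rank 3; reducing to Smith normal form yields diagonal entries (1,1,1).

Reading off H_k = ker ∂_k / im ∂_{k+1}:

  H_0: rank C_0 − rank ∂_1 = 4 − 3 = 1, and the invariant factors of ∂_1 are all 1, so H_0 ≅ Z.
  H_1: rank ker ∂_1 − rank ∂_2 = (4 − 3) − 0 = 1, and there is no ∂_2, so H_1 ≅ Z.

As a check, the Euler characteristic is 4 − 4 = 0, which agrees with 1 − 1 = 0.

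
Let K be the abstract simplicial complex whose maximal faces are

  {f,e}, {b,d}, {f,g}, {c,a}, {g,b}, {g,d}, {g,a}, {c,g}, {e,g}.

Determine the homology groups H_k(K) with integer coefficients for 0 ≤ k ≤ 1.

H_0 ≅ Z,  H_1 ≅ Z^3.

Take the total order a < b < c < d < e < f < g on the vertex set. Then K (dimension 1) consists of the simplices:

  0-simplices (7): a, b, c, d, e, f, g
  1-simplices (9): ac, ag, bd, bg, cg, dg, ef, eg, fg

giving chain groups C_0 ≅ Z^7, C_1 ≅ Z^9.

Boundary ∂_1: C_1 → C_0 sends each edge [p,q] (with p < q) to q − p. For instance
  ∂cg = g − c.
As a 7×9 matrix over Z this has rank 6, with invariant factors (1,1,1,1,1,1).

Reading off H_k = ker ∂_k / im ∂_{k+1}:

  H_0: rank C_0 − rank ∂_1 = 7 − 6 = 1, and the invariant factors of ∂_1 are all 1, so H_0 ≅ Z.
  H_1: rank ker ∂_1 − rank ∂_2 = (9 − 6) − 0 = 3, and there is no ∂_2, so H_1 ≅ Z^3.

As a check, the Euler characteristic is 7 − 9 = -2, which agrees with 1 − 3 = -2.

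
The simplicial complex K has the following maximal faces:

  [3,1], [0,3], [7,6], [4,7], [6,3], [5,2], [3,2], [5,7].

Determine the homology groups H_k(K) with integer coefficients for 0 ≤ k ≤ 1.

Take the total order 0 < 1 < 2 < 3 < 4 < 5 < 6 < 7 on the vertex set. Then K (dimension 1) consists of the simplices:

  0-simplices (8): [0], [1], [2], [3], [4], [5], [6], [7]
  1-simplices (8): [0,3], [1,3], [2,3], [2,5], [3,6], [4,7], [5,7], [6,7]

so the chain groups are C_0 ≅ Z^8, C_1 ≅ Z^8.

∂_1: C_1 → C_0 sends each edge [p,q] (with p < q) to q − p. For instance
  ∂[2,5] = [5] − [2].
The 8×8 boundary matrix has rank 7 and Smith normal form diag(1,1,1,1,1,1,1).

Reading off H_k = ker ∂_k / im ∂_{k+1}:

  H_0: rank C_0 − rank ∂_1 = 8 − 7 = 1, and the invariant factors of ∂_1 are all 1, so H_0 = Z.
  H_1: rank ker ∂_1 − rank ∂_2 = (8 − 7) − 0 = 1, and there is no ∂_2, so H_1 = Z.

As a check, the Euler characteristic is 8 − 8 = 0, which agrees with 1 − 1 = 0.

H_0 ≅ Z,  H_1 ≅ Z.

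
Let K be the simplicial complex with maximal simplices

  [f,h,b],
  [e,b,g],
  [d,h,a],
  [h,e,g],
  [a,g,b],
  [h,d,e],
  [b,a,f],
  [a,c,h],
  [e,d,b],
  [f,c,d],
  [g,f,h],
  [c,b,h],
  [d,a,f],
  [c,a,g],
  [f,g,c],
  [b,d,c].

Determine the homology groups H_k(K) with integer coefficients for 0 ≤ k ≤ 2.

H_0 = Z,  H_1 = Z^2,  H_2 = Z.

Fix the vertex order a < b < c < d < e < f < g < h and write every simplex with vertices in increasing order. Then dim K = 2 and the simplices of K are:

  0-simplices (8): a, b, c, d, e, f, g, h
  1-simplices (24): ab, ac, ad, af, ag, ah, bc, bd, be, bf, bg, bh, cd, cf, cg, ch, de, df, dh, eg, eh, fg, fh, gh
  2-simplices (16): abf, abg, acg, ach, adf, adh, bcd, bch, bde, beg, bfh, cdf, cfg, deh, egh, fgh

so the chain groups are C_0 ≅ Z^8, C_1 ≅ Z^24, C_2 ≅ Z^16.

The boundary map ∂_1: C_1 → C_0 sends each edge [p,q] (with p < q) to q − p. For instance
  ∂cd = d − c.
The resulting 8×24 matrix has rank 7, and its Smith normal form has invariant factors (1,1,1,1,1,1,1).

∂_2: C_2 → C_1 maps a triangle to the signed sum of its edges. For instance
  ∂egh = gh − eh + eg,
  ∂ach = ch − ah + ac.
The 24×16 boundary matrix has rank 15 and Smith normal form diag(1,1,1,1,1,1,1,1,1,1,1,1,1,1,1).

From H_k ≅ ker(∂_k) / im(∂_{k+1}) we obtain:

  H_0: rank C_0 − rank ∂_1 = 8 − 7 = 1, and the invariant factors of ∂_1 are all 1, so H_0 ≅ Z.
  H_1: rank ker ∂_1 − rank ∂_2 = (24 − 7) − 15 = 2, and the invariant factors of ∂_2 are all 1, so H_1 ≅ Z^2.
  H_2: rank ker ∂_2 − rank ∂_3 = (16 − 15) − 0 = 1, and there is no ∂_3, so H_2 ≅ Z.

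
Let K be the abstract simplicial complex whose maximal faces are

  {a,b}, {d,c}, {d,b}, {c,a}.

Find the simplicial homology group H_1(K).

Take the total order a < b < c < d on the vertex set. Then K (dimension 1) consists of the simplices:

  0-simplices (4): a, b, c, d
  1-simplices (4): ab, ac, bd, cd

giving chain groups C_0 ≅ Z^4, C_1 ≅ Z^4.

The boundary map ∂_1: C_1 → C_0 sends each edge [p,q] (with p < q) to q − p.
As a 4×4 matrix over Z this has rank 3, with invariant factors (1,1,1).

From H_k ≅ ker(∂_k) / im(∂_{k+1}) we obtain:

  H_1: rank ker ∂_1 − rank ∂_2 = (4 − 3) − 0 = 1, and there is no ∂_2, so H_1 ≅ Z.

(K is a triangulation of the circle S^1.)

H_1 = Z.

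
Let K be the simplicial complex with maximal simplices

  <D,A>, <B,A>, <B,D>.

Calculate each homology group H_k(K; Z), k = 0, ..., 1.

H_0 = Z,  H_1 = Z.

Order the vertices as A < B < D. Listing each simplex with vertices in this order, K has dimension 1 with simplices:

  0-simplices (3): A, B, D
  1-simplices (3): AB, AD, BD

so the chain groups are C_0 ≅ Z^3, C_1 ≅ Z^3.

∂_1: C_1 → C_0 maps an edge to its endpoints' difference, ∂[p,q] = q − p. For instance
  ∂AD = D − A.
The 3×3 boundary matrix has rank 2 and Smith normal form diag(1,1).

Reading off H_k = ker ∂_k / im ∂_{k+1}:

  H_0: rank C_0 − rank ∂_1 = 3 − 2 = 1, and the invariant factors of ∂_1 are all 1, so H_0 ≅ Z.
  H_1: rank ker ∂_1 − rank ∂_2 = (3 − 2) − 0 = 1, and there is no ∂_2, so H_1 ≅ Z.

As a check, the Euler characteristic is 3 − 3 = 0, which agrees with 1 − 1 = 0.
(K is a triangulation of the circle S^1.)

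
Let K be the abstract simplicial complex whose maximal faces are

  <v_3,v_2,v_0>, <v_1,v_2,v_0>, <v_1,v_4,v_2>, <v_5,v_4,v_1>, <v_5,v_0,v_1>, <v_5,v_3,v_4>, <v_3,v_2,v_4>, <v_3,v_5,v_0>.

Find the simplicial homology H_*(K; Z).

We work with the vertex ordering v_0 < v_1 < v_2 < v_3 < v_4 < v_5. The simplices of K, each written with vertices in increasing order, are:

  0-simplices (6): [v_0], [v_1], [v_2], [v_3], [v_4], [v_5]
  1-simplices (12): [v_0,v_1], [v_0,v_2], [v_0,v_3], [v_0,v_5], [v_1,v_2], [v_1,v_4], [v_1,v_5], [v_2,v_3], [v_2,v_4], [v_3,v_4], [v_3,v_5], [v_4,v_5]
  2-simplices (8): [v_0,v_1,v_2], [v_0,v_1,v_5], [v_0,v_2,v_3], [v_0,v_3,v_5], [v_1,v_2,v_4], [v_1,v_4,v_5], [v_2,v_3,v_4], [v_3,v_4,v_5]

giving chain groups C_0 ≅ Z^6, C_1 ≅ Z^12, C_2 ≅ Z^8.

The boundary map ∂_1: C_1 → C_0 sends each edge [p,q] (with p < q) to q − p. For instance
  ∂[v_0,v_1] = [v_1] − [v_0].
As a 6×12 matrix over Z this has rank 5, with invariant factors (1,1,1,1,1).

∂_2: C_2 → C_1 sends each 2-simplex [p,q,r] to [q,r] − [p,r] + [p,q]. For instance
  ∂[v_2,v_3,v_4] = [v_3,v_4] − [v_2,v_4] + [v_2,v_3],
  ∂[v_3,v_4,v_5] = [v_4,v_5] − [v_3,v_5] + [v_3,v_4].
The resulting 12×8 matrix has rank 7, and its Smith normal form has invariant factors (1,1,1,1,1,1,1).

Computing H_k = (kernel of ∂_k) / (image of ∂_{k+1}):

  H_0: rank C_0 − rank ∂_1 = 6 − 5 = 1, and the invariant factors of ∂_1 are all 1, so H_0 = Z.
  H_1: rank ker ∂_1 − rank ∂_2 = (12 − 5) − 7 = 0, and the invariant factors of ∂_2 are all 1, so H_1 = 0.
  H_2: rank ker ∂_2 − rank ∂_3 = (8 − 7) − 0 = 1, and there is no ∂_3, so H_2 = Z.

As a check, the Euler characteristic is 6 − 12 + 8 = 2, which agrees with 1 − 0 + 1 = 2.
(K is a triangulation of the 2-sphere S^2.)

H_0 = Z,  H_1 = 0,  H_2 = Z.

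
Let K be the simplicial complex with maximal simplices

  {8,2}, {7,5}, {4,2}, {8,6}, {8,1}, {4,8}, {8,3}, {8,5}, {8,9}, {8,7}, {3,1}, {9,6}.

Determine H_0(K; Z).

Fix the vertex order 1 < 2 < 3 < 4 < 5 < 6 < 7 < 8 < 9 and write every simplex with vertices in increasing order. Then dim K = 1 and the simplices of K are:

  0-simplices (9): [1], [2], [3], [4], [5], [6], [7], [8], [9]
  1-simplices (12): [1,3], [1,8], [2,4], [2,8], [3,8], [4,8], [5,7], [5,8], [6,8], [6,9], [7,8], [8,9]

so the chain groups are C_0 ≅ Z^9, C_1 ≅ Z^12.

The boundary map ∂_1: C_1 → C_0 sends each edge [p,q] (with p < q) to q − p.
This gives a 9×12 integer matrix of rank 8; reducing to Smith normal form yields diagonal entries (1,1,1,1,1,1,1,1).

Computing H_k = (kernel of ∂_k) / (image of ∂_{k+1}):

  H_0: rank C_0 − rank ∂_1 = 9 − 8 = 1, and the invariant factors of ∂_1 are all 1, so H_0 ≅ Z.

H_0 ≅ Z.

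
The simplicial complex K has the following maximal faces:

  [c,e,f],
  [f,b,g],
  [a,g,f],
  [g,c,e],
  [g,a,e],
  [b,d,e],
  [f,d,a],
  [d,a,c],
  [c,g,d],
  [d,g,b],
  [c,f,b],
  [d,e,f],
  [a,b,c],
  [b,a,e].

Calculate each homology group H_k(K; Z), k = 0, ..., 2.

K has 7 vertices, 21 edges, 14 triangles.
rank ∂_0 = 0, rank ∂_1 = 6 ⇒ b_0 = 7 − 0 − 6 = 1; all invariant factors of ∂_1 are 1 so no torsion. So H_0 = Z.
rank ∂_1 = 6, rank ∂_2 = 13 ⇒ b_1 = 21 − 6 − 13 = 2; all invariant factors of ∂_2 are 1 so no torsion. So H_1 = Z^2.
rank ∂_2 = 13, rank ∂_3 = 0 ⇒ b_2 = 14 − 13 − 0 = 1. So H_2 = Z.

H_0 ≅ Z,  H_1 ≅ Z^2,  H_2 ≅ Z.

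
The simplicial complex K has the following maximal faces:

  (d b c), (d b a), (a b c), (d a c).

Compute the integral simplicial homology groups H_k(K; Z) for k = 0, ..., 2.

K has 4 vertices, 6 edges, 4 triangles.
rank ∂_0 = 0, rank ∂_1 = 3 ⇒ b_0 = 4 − 0 − 3 = 1; all invariant factors of ∂_1 are 1 so no torsion. So H_0 = Z.
rank ∂_1 = 3, rank ∂_2 = 3 ⇒ b_1 = 6 − 3 − 3 = 0; all invariant factors of ∂_2 are 1 so no torsion. So H_1 = 0.
rank ∂_2 = 3, rank ∂_3 = 0 ⇒ b_2 = 4 − 3 − 0 = 1. So H_2 = Z.

H_0 ≅ Z,  H_1 = 0,  H_2 ≅ Z.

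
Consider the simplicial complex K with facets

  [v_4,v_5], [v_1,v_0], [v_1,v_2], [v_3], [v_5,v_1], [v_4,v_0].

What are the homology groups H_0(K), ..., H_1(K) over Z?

Take the total order v_0 < v_1 < v_2 < v_3 < v_4 < v_5 on the vertex set. Then K (dimension 1) consists of the simplices:

  0-simplices (6): [v_0], [v_1], [v_2], [v_3], [v_4], [v_5]
  1-simplices (5): [v_0,v_1], [v_0,v_4], [v_1,v_2], [v_1,v_5], [v_4,v_5]

giving chain groups C_0 ≅ Z^6, C_1 ≅ Z^5.

Boundary ∂_1: C_1 → C_0 is given by ∂[p,q] = [q] − [p].
As a 6×5 matrix over Z this has rank 4, with invariant factors (1,1,1,1).

Reading off H_k = ker ∂_k / im ∂_{k+1}:

  H_0: rank C_0 − rank ∂_1 = 6 − 4 = 2, and the invariant factors of ∂_1 are all 1, so H_0 = Z^2.
  H_1: rank ker ∂_1 − rank ∂_2 = (5 − 4) − 0 = 1, and there is no ∂_2, so H_1 = Z.

H_0 ≅ Z^2,  H_1 ≅ Z.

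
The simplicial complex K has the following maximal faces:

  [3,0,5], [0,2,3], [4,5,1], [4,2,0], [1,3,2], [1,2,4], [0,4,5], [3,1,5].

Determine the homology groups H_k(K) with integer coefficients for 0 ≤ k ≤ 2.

H_0 = Z,  H_1 = 0,  H_2 = Z.

We work with the vertex ordering 0 < 1 < 2 < 3 < 4 < 5. The simplices of K, each written with vertices in increasing order, are:

  0-simplices (6): [0], [1], [2], [3], [4], [5]
  1-simplices (12): [0,2], [0,3], [0,4], [0,5], [1,2], [1,3], [1,4], [1,5], [2,3], [2,4], [3,5], [4,5]
  2-simplices (8): [0,2,3], [0,2,4], [0,3,5], [0,4,5], [1,2,3], [1,2,4], [1,3,5], [1,4,5]

giving chain groups C_0 ≅ Z^6, C_1 ≅ Z^12, C_2 ≅ Z^8.

Boundary ∂_1: C_1 → C_0 sends each edge [p,q] (with p < q) to q − p.
The 6×12 boundary matrix has rank 5 and Smith normal form diag(1,1,1,1,1).

The boundary map ∂_2: C_2 → C_1 sends each 2-simplex [p,q,r] to [q,r] − [p,r] + [p,q]. For instance
  ∂[0,2,3] = [2,3] − [0,3] + [0,2],
  ∂[1,3,5] = [3,5] − [1,5] + [1,3].
As a 12×8 matrix over Z this has rank 7, with invariant factors (1,1,1,1,1,1,1).

Now H_k = ker ∂_k / im ∂_{k+1}, so:

  H_0: rank C_0 − rank ∂_1 = 6 − 5 = 1, and the invariant factors of ∂_1 are all 1, so H_0 ≅ Z.
  H_1: rank ker ∂_1 − rank ∂_2 = (12 − 5) − 7 = 0, and the invariant factors of ∂_2 are all 1, so H_1 ≅ 0.
  H_2: rank ker ∂_2 − rank ∂_3 = (8 − 7) − 0 = 1, and there is no ∂_3, so H_2 ≅ Z.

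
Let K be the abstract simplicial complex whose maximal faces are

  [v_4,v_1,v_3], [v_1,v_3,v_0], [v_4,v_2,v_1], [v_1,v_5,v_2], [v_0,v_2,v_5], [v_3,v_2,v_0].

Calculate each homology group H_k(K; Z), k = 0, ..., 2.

H_0 ≅ Z,  H_1 ≅ Z,  H_2 = 0.

Order the vertices as v_0 < v_1 < v_2 < v_3 < v_4 < v_5. Listing each simplex with vertices in this order, K has dimension 2 with simplices:

  0-simplices (6): [v_0], [v_1], [v_2], [v_3], [v_4], [v_5]
  1-simplices (12): [v_0,v_1], [v_0,v_2], [v_0,v_3], [v_0,v_5], [v_1,v_2], [v_1,v_3], [v_1,v_4], [v_1,v_5], [v_2,v_3], [v_2,v_4], [v_2,v_5], [v_3,v_4]
  2-simplices (6): [v_0,v_1,v_3], [v_0,v_2,v_3], [v_0,v_2,v_5], [v_1,v_2,v_4], [v_1,v_2,v_5], [v_1,v_3,v_4]

Hence C_0 ≅ Z^6, C_1 ≅ Z^12, C_2 ≅ Z^6.

Boundary ∂_1: C_1 → C_0 sends each edge [p,q] (with p < q) to q − p. For instance
  ∂[v_2,v_5] = [v_5] − [v_2].
This gives a 6×12 integer matrix of rank 5; reducing to Smith normal form yields diagonal entries (1,1,1,1,1).

Boundary ∂_2: C_2 → C_1 sends each 2-simplex [p,q,r] to [q,r] − [p,r] + [p,q]. For instance
  ∂[v_0,v_2,v_3] = [v_2,v_3] − [v_0,v_3] + [v_0,v_2],
  ∂[v_0,v_1,v_3] = [v_1,v_3] − [v_0,v_3] + [v_0,v_1].
The 12×6 boundary matrix has rank 6 and Smith normal form diag(1,1,1,1,1,1).

Computing H_k = (kernel of ∂_k) / (image of ∂_{k+1}):

  H_0: rank C_0 − rank ∂_1 = 6 − 5 = 1, and the invariant factors of ∂_1 are all 1, so H_0 = Z.
  H_1: rank ker ∂_1 − rank ∂_2 = (12 − 5) − 6 = 1, and the invariant factors of ∂_2 are all 1, so H_1 = Z.
  H_2: rank ker ∂_2 − rank ∂_3 = (6 − 6) − 0 = 0, and there is no ∂_3, so H_2 = 0.

(K is a triangulation of the cylinder S^1 x I.)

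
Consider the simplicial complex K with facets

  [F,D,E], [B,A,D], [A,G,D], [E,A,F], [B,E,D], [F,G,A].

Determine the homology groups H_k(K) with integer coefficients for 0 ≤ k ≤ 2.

We work with the vertex ordering A < B < D < E < F < G. The simplices of K, each written with vertices in increasing order, are:

  0-simplices (6): A, B, D, E, F, G
  1-simplices (12): AB, AD, AE, AF, AG, BD, BE, DE, DF, DG, EF, FG
  2-simplices (6): ABD, ADG, AEF, AFG, BDE, DEF

so the chain groups are C_0 ≅ Z^6, C_1 ≅ Z^12, C_2 ≅ Z^6.

The boundary map ∂_1: C_1 → C_0 is given by ∂[p,q] = [q] − [p]. For instance
  ∂DF = F − D.
The resulting 6×12 matrix has rank 5, and its Smith normal form has invariant factors (1,1,1,1,1).

∂_2: C_2 → C_1 acts by ∂[p,q,r] = [q,r] − [p,r] + [p,q]. For instance
  ∂AEF = EF − AF + AE,
  ∂ADG = DG − AG + AD.
This gives a 12×6 integer matrix of rank 6; reducing to Smith normal form yields diagonal entries (1,1,1,1,1,1).

Computing H_k = (kernel of ∂_k) / (image of ∂_{k+1}):

  H_0: rank C_0 − rank ∂_1 = 6 − 5 = 1, and the invariant factors of ∂_1 are all 1, so H_0 = Z.
  H_1: rank ker ∂_1 − rank ∂_2 = (12 − 5) − 6 = 1, and the invariant factors of ∂_2 are all 1, so H_1 = Z.
  H_2: rank ker ∂_2 − rank ∂_3 = (6 − 6) − 0 = 0, and there is no ∂_3, so H_2 = 0.

As a check, the Euler characteristic is 6 − 12 + 6 = 0, which agrees with 1 − 1 + 0 = 0.

H_0 ≅ Z,  H_1 ≅ Z,  H_2 = 0.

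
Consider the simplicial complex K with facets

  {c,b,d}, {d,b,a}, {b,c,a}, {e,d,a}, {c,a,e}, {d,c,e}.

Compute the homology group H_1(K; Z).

H_1 = 0.

Fix the vertex order a < b < c < d < e and write every simplex with vertices in increasing order. Then dim K = 2 and the simplices of K are:

  0-simplices (5): a, b, c, d, e
  1-simplices (9): ab, ac, ad, ae, bc, bd, cd, ce, de
  2-simplices (6): abc, abd, ace, ade, bcd, cde

so the chain groups are C_0 ≅ Z^5, C_1 ≅ Z^9, C_2 ≅ Z^6.

Boundary ∂_1: C_1 → C_0 sends each edge [p,q] (with p < q) to q − p. For instance
  ∂cd = d − c.
As a 5×9 matrix over Z this has rank 4, with invariant factors (1,1,1,1).

∂_2: C_2 → C_1 acts by ∂[p,q,r] = [q,r] − [p,r] + [p,q]. For instance
  ∂ace = ce − ae + ac,
  ∂abc = bc − ac + ab.
The 9×6 boundary matrix has rank 5 and Smith normal form diag(1,1,1,1,1).

Reading off H_k = ker ∂_k / im ∂_{k+1}:

  H_1: rank ker ∂_1 − rank ∂_2 = (9 − 4) − 5 = 0, and the invariant factors of ∂_2 are all 1, so H_1 ≅ 0.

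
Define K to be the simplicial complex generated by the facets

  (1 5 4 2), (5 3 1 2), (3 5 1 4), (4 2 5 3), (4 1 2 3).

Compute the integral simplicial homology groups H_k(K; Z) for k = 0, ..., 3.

H_0 ≅ Z,  H_1 = 0,  H_2 = 0,  H_3 ≅ Z.

K has 5 vertices, 10 edges, 10 triangles, 5 3-simplices.
rank ∂_0 = 0, rank ∂_1 = 4 ⇒ b_0 = 5 − 0 − 4 = 1; all invariant factors of ∂_1 are 1 so no torsion. So H_0 = Z.
rank ∂_1 = 4, rank ∂_2 = 6 ⇒ b_1 = 10 − 4 − 6 = 0; all invariant factors of ∂_2 are 1 so no torsion. So H_1 = 0.
rank ∂_2 = 6, rank ∂_3 = 4 ⇒ b_2 = 10 − 6 − 4 = 0; all invariant factors of ∂_3 are 1 so no torsion. So H_2 = 0.
rank ∂_3 = 4, rank ∂_4 = 0 ⇒ b_3 = 5 − 4 − 0 = 1. So H_3 = Z.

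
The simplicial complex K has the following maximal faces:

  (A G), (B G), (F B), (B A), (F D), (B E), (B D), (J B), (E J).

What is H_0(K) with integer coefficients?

H_0 ≅ Z.

Fix the vertex order A < B < D < E < F < G < J and write every simplex with vertices in increasing order. Then dim K = 1 and the simplices of K are:

  0-simplices (7): A, B, D, E, F, G, J
  1-simplices (9): AB, AG, BD, BE, BF, BG, BJ, DF, EJ

giving chain groups C_0 ≅ Z^7, C_1 ≅ Z^9.

∂_1: C_1 → C_0 maps an edge to its endpoints' difference, ∂[p,q] = q − p. For instance
  ∂BD = D − B.
The resulting 7×9 matrix has rank 6, and its Smith normal form has invariant factors (1,1,1,1,1,1).

From H_k ≅ ker(∂_k) / im(∂_{k+1}) we obtain:

  H_0: rank C_0 − rank ∂_1 = 7 − 6 = 1, and the invariant factors of ∂_1 are all 1, so H_0 = Z.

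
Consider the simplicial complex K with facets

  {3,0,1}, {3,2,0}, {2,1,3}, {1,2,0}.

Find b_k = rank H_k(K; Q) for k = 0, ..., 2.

b_0 = 1, b_1 = 0, b_2 = 1.

Take the total order 0 < 1 < 2 < 3 on the vertex set. Then K (dimension 2) consists of the simplices:

  0-simplices (4): [0], [1], [2], [3]
  1-simplices (6): [0,1], [0,2], [0,3], [1,2], [1,3], [2,3]
  2-simplices (4): [0,1,2], [0,1,3], [0,2,3], [1,2,3]

so the chain groups are C_0 ≅ Z^4, C_1 ≅ Z^6, C_2 ≅ Z^4.

∂_1: C_1 → C_0 sends each edge [p,q] (with p < q) to q − p. For instance
  ∂[0,1] = [1] − [0].
As a 4×6 matrix over Z this has rank 3, with invariant factors (1,1,1).

The boundary map ∂_2: C_2 → C_1 maps a triangle to the signed sum of its edges. For instance
  ∂[1,2,3] = [2,3] − [1,3] + [1,2],
  ∂[0,1,2] = [1,2] − [0,2] + [0,1].
The 6×4 boundary matrix has rank 3 and Smith normal form diag(1,1,1).

Now H_k = ker ∂_k / im ∂_{k+1}, so:

  H_0: rank C_0 − rank ∂_1 = 4 − 3 = 1, and the invariant factors of ∂_1 are all 1, so H_0 = Z.
  H_1: rank ker ∂_1 − rank ∂_2 = (6 − 3) − 3 = 0, and the invariant factors of ∂_2 are all 1, so H_1 = 0.
  H_2: rank ker ∂_2 − rank ∂_3 = (4 − 3) − 0 = 1, and there is no ∂_3, so H_2 = Z.

As a check, the Euler characteristic is 4 − 6 + 4 = 2, which agrees with 1 − 0 + 1 = 2.

Hence the Betti numbers are b_0 = 1, b_1 = 0, b_2 = 1.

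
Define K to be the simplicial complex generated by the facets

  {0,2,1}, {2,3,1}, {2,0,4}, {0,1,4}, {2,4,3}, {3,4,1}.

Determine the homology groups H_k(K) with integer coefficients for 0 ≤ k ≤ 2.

K has 5 vertices, 9 edges, 6 triangles.
rank ∂_0 = 0, rank ∂_1 = 4 ⇒ b_0 = 5 − 0 − 4 = 1; all invariant factors of ∂_1 are 1 so no torsion. So H_0 = Z.
rank ∂_1 = 4, rank ∂_2 = 5 ⇒ b_1 = 9 − 4 − 5 = 0; all invariant factors of ∂_2 are 1 so no torsion. So H_1 = 0.
rank ∂_2 = 5, rank ∂_3 = 0 ⇒ b_2 = 6 − 5 − 0 = 1. So H_2 = Z.

H_0 ≅ Z,  H_1 = 0,  H_2 ≅ Z.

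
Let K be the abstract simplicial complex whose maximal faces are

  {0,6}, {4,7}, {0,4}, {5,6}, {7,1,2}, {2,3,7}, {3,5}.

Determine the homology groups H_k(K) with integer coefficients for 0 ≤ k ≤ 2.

K has 8 vertices, 10 edges, 2 triangles.
rank ∂_0 = 0, rank ∂_1 = 7 ⇒ b_0 = 8 − 0 − 7 = 1; all invariant factors of ∂_1 are 1 so no torsion. So H_0 ≅ Z.
rank ∂_1 = 7, rank ∂_2 = 2 ⇒ b_1 = 10 − 7 − 2 = 1; all invariant factors of ∂_2 are 1 so no torsion. So H_1 ≅ Z.
rank ∂_2 = 2, rank ∂_3 = 0 ⇒ b_2 = 2 − 2 − 0 = 0. So H_2 ≅ 0.

H_0 = Z,  H_1 = Z,  H_2 = 0.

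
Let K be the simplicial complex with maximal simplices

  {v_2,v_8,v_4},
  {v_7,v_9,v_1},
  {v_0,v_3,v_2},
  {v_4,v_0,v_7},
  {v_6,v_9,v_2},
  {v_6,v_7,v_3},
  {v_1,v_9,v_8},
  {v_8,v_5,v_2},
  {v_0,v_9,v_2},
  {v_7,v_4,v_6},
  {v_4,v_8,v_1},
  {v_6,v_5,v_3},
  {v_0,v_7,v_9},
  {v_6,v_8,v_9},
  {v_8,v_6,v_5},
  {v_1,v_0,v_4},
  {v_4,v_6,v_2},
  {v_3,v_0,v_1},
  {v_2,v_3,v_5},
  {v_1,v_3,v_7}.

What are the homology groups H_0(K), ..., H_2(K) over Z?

We work with the vertex ordering v_0 < v_1 < v_2 < v_3 < v_4 < v_5 < v_6 < v_7 < v_8 < v_9. The simplices of K, each written with vertices in increasing order, are:

  0-simplices (10): [v_0], [v_1], [v_2], [v_3], [v_4], [v_5], [v_6], [v_7], [v_8], [v_9]
  1-simplices (30): (30 of them)
  2-simplices (20): (20 of them)

giving chain groups C_0 ≅ Z^10, C_1 ≅ Z^30, C_2 ≅ Z^20.

∂_1: C_1 → C_0 maps an edge to its endpoints' difference, ∂[p,q] = q − p. For instance
  ∂[v_4,v_7] = [v_7] − [v_4].
The resulting 10×30 matrix has rank 9, and its Smith normal form has invariant factors (1,1,1,1,1,1,1,1,1).

Boundary ∂_2: C_2 → C_1 sends each 2-simplex [p,q,r] to [q,r] − [p,r] + [p,q]. For instance
  ∂[v_3,v_5,v_6] = [v_5,v_6] − [v_3,v_6] + [v_3,v_5],
  ∂[v_5,v_6,v_8] = [v_6,v_8] − [v_5,v_8] + [v_5,v_6].
As a 30×20 matrix over Z this has rank 20, with invariant factors (1,1,1,1,1,1,1,1,1,1,1,1,1,1,1,1,1,1,1,2).

Reading off H_k = ker ∂_k / im ∂_{k+1}:

  H_0: rank C_0 − rank ∂_1 = 10 − 9 = 1, and the invariant factors of ∂_1 are all 1, so H_0 = Z.
  H_1: rank ker ∂_1 − rank ∂_2 = (30 − 9) − 20 = 1, and ∂_2 has invariant factor 2 > 1, so H_1 = Z × Z/2.
  H_2: rank ker ∂_2 − rank ∂_3 = (20 − 20) − 0 = 0, and there is no ∂_3, so H_2 = 0.

H_0 ≅ Z,  H_1 ≅ Z × Z/2,  H_2 = 0.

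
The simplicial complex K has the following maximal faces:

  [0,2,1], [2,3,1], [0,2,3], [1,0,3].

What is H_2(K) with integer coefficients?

Order the vertices as 0 < 1 < 2 < 3. Listing each simplex with vertices in this order, K has dimension 2 with simplices:

  0-simplices (4): [0], [1], [2], [3]
  1-simplices (6): [0,1], [0,2], [0,3], [1,2], [1,3], [2,3]
  2-simplices (4): [0,1,2], [0,1,3], [0,2,3], [1,2,3]

so the chain groups are C_0 ≅ Z^4, C_1 ≅ Z^6, C_2 ≅ Z^4.

Boundary ∂_1: C_1 → C_0 sends each edge [p,q] (with p < q) to q − p. For instance
  ∂[0,1] = [1] − [0].
This gives a 4×6 integer matrix of rank 3; reducing to Smith normal form yields diagonal entries (1,1,1).

Boundary ∂_2: C_2 → C_1 acts by ∂[p,q,r] = [q,r] − [p,r] + [p,q]. For instance
  ∂[0,2,3] = [2,3] − [0,3] + [0,2],
  ∂[0,1,3] = [1,3] − [0,3] + [0,1].
As a 6×4 matrix over Z this has rank 3, with invariant factors (1,1,1).

Now H_k = ker ∂_k / im ∂_{k+1}, so:

  H_2: rank ker ∂_2 − rank ∂_3 = (4 − 3) − 0 = 1, and there is no ∂_3, so H_2 = Z.

H_2 = Z.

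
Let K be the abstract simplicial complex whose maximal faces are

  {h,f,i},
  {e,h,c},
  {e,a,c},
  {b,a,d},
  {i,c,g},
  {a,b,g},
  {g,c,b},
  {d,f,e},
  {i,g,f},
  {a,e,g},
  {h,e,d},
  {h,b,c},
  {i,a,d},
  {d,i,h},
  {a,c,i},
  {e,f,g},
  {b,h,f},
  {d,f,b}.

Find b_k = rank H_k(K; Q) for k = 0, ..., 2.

Order the vertices as a < b < c < d < e < f < g < h < i. Listing each simplex with vertices in this order, K has dimension 2 with simplices:

  0-simplices (9): a, b, c, d, e, f, g, h, i
  1-simplices (27): ab, ac, ad, ae, ag, ai, bc, bd, bf, bg, bh, ce, cg, ch, ci, de, df, dh, di, ef, eg, eh, fg, fh, fi, gi, hi
  2-simplices (18): abd, abg, ace, aci, adi, aeg, bcg, bch, bdf, bfh, ceh, cgi, def, deh, dhi, efg, fgi, fhi

giving chain groups C_0 ≅ Z^9, C_1 ≅ Z^27, C_2 ≅ Z^18.

The boundary map ∂_1: C_1 → C_0 sends each edge [p,q] (with p < q) to q − p. For instance
  ∂bc = c − b.
The 9×27 boundary matrix has rank 8 and Smith normal form diag(1,1,1,1,1,1,1,1).

∂_2: C_2 → C_1 acts by ∂[p,q,r] = [q,r] − [p,r] + [p,q]. For instance
  ∂abd = bd − ad + ab,
  ∂efg = fg − eg + ef.
As a 27×18 matrix over Z this has rank 18, with invariant factors (1,1,1,1,1,1,1,1,1,1,1,1,1,1,1,1,1,2).

From H_k ≅ ker(∂_k) / im(∂_{k+1}) we obtain:

  H_0: rank C_0 − rank ∂_1 = 9 − 8 = 1, and the invariant factors of ∂_1 are all 1, so H_0 = Z.
  H_1: rank ker ∂_1 − rank ∂_2 = (27 − 8) − 18 = 1, and ∂_2 has invariant factor 2 > 1, so H_1 = Z ⊕ Z/2Z.
  H_2: rank ker ∂_2 − rank ∂_3 = (18 − 18) − 0 = 0, and there is no ∂_3, so H_2 = 0.

As a check, the Euler characteristic is 9 − 27 + 18 = 0, which agrees with 1 − 1 + 0 = 0.

Hence the Betti numbers are b_0 = 1, b_1 = 1, b_2 = 0.

b_0 = 1, b_1 = 1, b_2 = 0.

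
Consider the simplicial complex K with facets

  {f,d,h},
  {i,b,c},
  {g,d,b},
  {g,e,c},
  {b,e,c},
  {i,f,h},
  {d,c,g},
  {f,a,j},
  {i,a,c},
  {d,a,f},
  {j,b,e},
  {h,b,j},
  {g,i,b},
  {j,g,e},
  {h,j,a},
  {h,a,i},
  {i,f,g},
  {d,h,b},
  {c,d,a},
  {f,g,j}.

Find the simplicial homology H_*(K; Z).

H_0 = Z,  H_1 = Z × Z/2,  H_2 = 0.

Order the vertices as a < b < c < d < e < f < g < h < i < j. Listing each simplex with vertices in this order, K has dimension 2 with simplices:

  0-simplices (10): a, b, c, d, e, f, g, h, i, j
  1-simplices (30): ac, ad, af, ah, ai, aj, bc, bd, be, bg, bh, bi, bj, cd, ce, cg, ci, df, dg, dh, eg, ej, fg, fh, fi, fj, gi, gj, hi, hj
  2-simplices (20): acd, aci, adf, afj, ahi, ahj, bce, bci, bdg, bdh, bej, bgi, bhj, cdg, ceg, dfh, egj, fgi, fgj, fhi

Hence C_0 ≅ Z^10, C_1 ≅ Z^30, C_2 ≅ Z^20.

∂_1: C_1 → C_0 sends each edge [p,q] (with p < q) to q − p. For instance
  ∂fg = g − f.
The resulting 10×30 matrix has rank 9, and its Smith normal form has invariant factors (1,1,1,1,1,1,1,1,1).

The boundary map ∂_2: C_2 → C_1 acts by ∂[p,q,r] = [q,r] − [p,r] + [p,q]. For instance
  ∂bej = ej − bj + be,
  ∂ahi = hi − ai + ah.
As a 30×20 matrix over Z this has rank 20, with invariant factors (1,1,1,1,1,1,1,1,1,1,1,1,1,1,1,1,1,1,1,2).

Now H_k = ker ∂_k / im ∂_{k+1}, so:

  H_0: rank C_0 − rank ∂_1 = 10 − 9 = 1, and the invariant factors of ∂_1 are all 1, so H_0 = Z.
  H_1: rank ker ∂_1 − rank ∂_2 = (30 − 9) − 20 = 1, and ∂_2 has invariant factor 2 > 1, so H_1 = Z × Z/2.
  H_2: rank ker ∂_2 − rank ∂_3 = (20 − 20) − 0 = 0, and there is no ∂_3, so H_2 = 0.

As a check, the Euler characteristic is 10 − 30 + 20 = 0, which agrees with 1 − 1 + 0 = 0.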